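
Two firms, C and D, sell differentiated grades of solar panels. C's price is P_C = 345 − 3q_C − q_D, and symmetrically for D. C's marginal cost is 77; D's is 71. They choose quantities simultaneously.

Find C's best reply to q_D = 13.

Firm C's profit: π = q_C(345 − 3q_C − q_D) − 77q_C.
∂π/∂q_C = 268 − 6q_C − q_D = 0 ⇒ q_C = 134/3 − (1/6)q_D.
At q_D = 13: q_C = 134/3 − (1/6)·13 = 42.5.

42.5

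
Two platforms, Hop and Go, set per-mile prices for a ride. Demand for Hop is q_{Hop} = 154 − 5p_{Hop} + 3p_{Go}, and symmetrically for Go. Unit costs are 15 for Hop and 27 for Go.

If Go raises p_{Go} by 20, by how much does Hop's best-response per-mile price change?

6

Hop's profit: π = (p_{Hop} − 15)(154 − 5p_{Hop} + 3p_{Go}).
∂π/∂p_{Hop} = 229 − 10p_{Hop} + 3p_{Go} = 0 ⇒ p_{Hop} = 22.9 + 0.3p_{Go}.
The reaction-function slope is 0.3, so a 20-unit rise in p_{Go} moves p_{Hop} by 0.3 × 20 = 6. Hop's best response rises — the actions are strategic complements.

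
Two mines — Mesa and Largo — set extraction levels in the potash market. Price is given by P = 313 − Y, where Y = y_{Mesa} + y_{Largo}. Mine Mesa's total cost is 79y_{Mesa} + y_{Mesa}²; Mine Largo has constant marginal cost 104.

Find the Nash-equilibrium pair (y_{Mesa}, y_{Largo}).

37, 86

Mine Mesa's profit: π = y_{Mesa}(313 − (y_{Mesa} + y_{Largo})) − 79y_{Mesa} − y_{Mesa}².
∂π/∂y_{Mesa} = 234 − 4y_{Mesa} − y_{Largo} = 0, so y_{Mesa} = 58.5 − 0.25y_{Largo}.
For Largo: ∂π/∂y_{Largo} = 209 − 2y_{Largo} − y_{Mesa} = 0 ⇒ y_{Largo} = 104.5 − 0.5y_{Mesa}.
Solving the two reaction functions simultaneously: (1 − (−0.25)(−0.5))y_{Mesa} = 58.5 − 0.25·104.5, so 0.875y_{Mesa} = 32.375 and y_{Mesa} = 37.
Then y_{Largo} = 104.5 − 0.5·37 = 86.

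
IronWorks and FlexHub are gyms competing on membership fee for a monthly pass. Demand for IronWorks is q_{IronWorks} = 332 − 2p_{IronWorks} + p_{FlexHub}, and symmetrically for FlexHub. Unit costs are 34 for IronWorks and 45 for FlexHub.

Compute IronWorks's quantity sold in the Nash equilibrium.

IronWorks's profit: π = (p_{IronWorks} − 34)(332 − 2p_{IronWorks} + p_{FlexHub}).
∂π/∂p_{IronWorks} = 400 − 4p_{IronWorks} + p_{FlexHub} = 0 ⇒ p_{IronWorks} = 100 + 0.25p_{FlexHub}.
Similarly p_{FlexHub} = 105.5 + 0.25p_{IronWorks}.
Plugging p_{FlexHub} into IronWorks's best response: p_{IronWorks} = 100 + 0.25(105.5 + 0.25p_{IronWorks}) ⇒ 0.9375p_{IronWorks} = 126.375, so p_{IronWorks} = 134.8.
Then p_{FlexHub} = 105.5 + 0.25·134.8 = 139.2.
q_{IronWorks} = 332 − 2·134.8 + 139.2 = 201.6.

201.6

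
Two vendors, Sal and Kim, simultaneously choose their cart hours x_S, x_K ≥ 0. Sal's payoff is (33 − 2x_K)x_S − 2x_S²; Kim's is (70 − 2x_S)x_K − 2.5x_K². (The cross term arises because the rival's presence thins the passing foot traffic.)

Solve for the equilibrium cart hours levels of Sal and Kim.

Expanding Sal's payoff: 33x_S − 2x_Kx_S − 2x_S².
∂π/∂x_S = 33 − 2x_K − 4x_S = 0, so x_S = 8.25 − 0.5x_K.
Likewise for Kim: x_K = 14 − 0.4x_S.
Solving the two reaction functions simultaneously: (1 − (−0.5)(−0.4))x_S = 8.25 − 0.5·14, so 0.8x_S = 1.25 and x_S = 1.5625.
Then x_K = 14 − 0.4·1.5625 = 13.375.

1.5625, 13.375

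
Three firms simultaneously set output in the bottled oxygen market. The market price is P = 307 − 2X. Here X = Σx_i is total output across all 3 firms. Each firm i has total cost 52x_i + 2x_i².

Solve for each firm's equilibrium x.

21.25

A representative firm's profit is π_i = x_i(307 − 2X) − 52x_i − 2x_i², with X = x_i + Σ_{j≠i} x_j.
First-order condition: 255 − 8x_i − 2Σ_{j≠i} x_j = 0.
Imposing symmetry (x_j = x for all j) turns Σ_{j≠i} x_j into 2x, so 255 = 12x and x = 21.25.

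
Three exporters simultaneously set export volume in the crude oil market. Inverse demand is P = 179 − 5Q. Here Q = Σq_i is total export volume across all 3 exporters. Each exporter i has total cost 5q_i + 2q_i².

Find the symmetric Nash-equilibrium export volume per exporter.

7.25

A representative exporter's profit is π_i = q_i(179 − 5Q) − 5q_i − 2q_i², with Q = q_i + Σ_{j≠i} q_j.
First-order condition: 174 − 14q_i − 5Σ_{j≠i} q_j = 0.
In a symmetric equilibrium every exporter chooses the same q, so Σ_{j≠i} q_j = 2q. The condition becomes 174 − 24q = 0, giving q = 174/24 = 7.25.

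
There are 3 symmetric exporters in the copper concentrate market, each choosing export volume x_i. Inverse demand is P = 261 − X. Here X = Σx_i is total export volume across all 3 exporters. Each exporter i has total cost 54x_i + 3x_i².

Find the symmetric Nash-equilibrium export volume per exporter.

A representative exporter's profit is π_i = x_i(261 − X) − 54x_i − 3x_i², with X = x_i + Σ_{j≠i} x_j.
First-order condition: 207 − 8x_i − Σ_{j≠i} x_j = 0.
In a symmetric equilibrium every exporter chooses the same x, so Σ_{j≠i} x_j = 2x. The condition becomes 207 − 10x = 0, giving x = 207/10 = 20.7.

20.7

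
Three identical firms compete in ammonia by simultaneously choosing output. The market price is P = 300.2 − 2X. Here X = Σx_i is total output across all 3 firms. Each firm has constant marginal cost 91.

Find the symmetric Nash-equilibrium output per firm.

26.15

A representative firm's profit is π_i = x_i(300.2 − 2X) − 91x_i, with X = x_i + Σ_{j≠i} x_j.
First-order condition: 209.2 − 4x_i − 2Σ_{j≠i} x_j = 0.
In a symmetric equilibrium every firm chooses the same x, so Σ_{j≠i} x_j = 2x. The condition becomes 209.2 − 8x = 0, giving x = 209.2/8 = 26.15.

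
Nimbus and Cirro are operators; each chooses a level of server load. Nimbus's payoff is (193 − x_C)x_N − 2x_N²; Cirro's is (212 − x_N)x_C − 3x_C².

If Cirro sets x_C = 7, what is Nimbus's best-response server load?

46.5

Expanding Nimbus's payoff: 193x_N − x_Cx_N − 2x_N².
∂π/∂x_N = 193 − x_C − 4x_N = 0, so x_N = 48.25 − 0.25x_C.
At x_C = 7: x_N = 48.25 − 0.25·7 = 46.5.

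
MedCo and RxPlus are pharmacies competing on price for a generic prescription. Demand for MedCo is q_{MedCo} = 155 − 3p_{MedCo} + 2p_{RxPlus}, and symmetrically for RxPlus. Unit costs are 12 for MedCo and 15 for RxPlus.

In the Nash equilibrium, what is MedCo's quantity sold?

108.9375

MedCo's profit: π = (p_{MedCo} − 12)(155 − 3p_{MedCo} + 2p_{RxPlus}).
∂π/∂p_{MedCo} = 191 − 6p_{MedCo} + 2p_{RxPlus} = 0 ⇒ p_{MedCo} = 191/6 + (1/3)p_{RxPlus}.
Similarly p_{RxPlus} = 100/3 + (1/3)p_{MedCo}.
Solving the two reaction functions simultaneously: (1 − (1/3)(1/3))p_{MedCo} = 191/6 + (1/3)·(100/3), so (8/9)p_{MedCo} = 773/18 and p_{MedCo} = 48.3125.
Then p_{RxPlus} = 100/3 + (1/3)·48.3125 = 49.4375.
q_{MedCo} = 155 − 3·48.3125 + 2·49.4375 = 108.9375.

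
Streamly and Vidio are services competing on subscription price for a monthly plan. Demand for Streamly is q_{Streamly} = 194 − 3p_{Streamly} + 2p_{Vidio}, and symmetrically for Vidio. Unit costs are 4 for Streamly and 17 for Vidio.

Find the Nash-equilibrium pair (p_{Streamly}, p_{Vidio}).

Streamly's profit: π = (p_{Streamly} − 4)(194 − 3p_{Streamly} + 2p_{Vidio}).
∂π/∂p_{Streamly} = 206 − 6p_{Streamly} + 2p_{Vidio} = 0 ⇒ p_{Streamly} = 103/3 + (1/3)p_{Vidio}.
Similarly p_{Vidio} = 245/6 + (1/3)p_{Streamly}.
Solving the two reaction functions simultaneously: (1 − (1/3)(1/3))p_{Streamly} = 103/3 + (1/3)·(245/6), so (8/9)p_{Streamly} = 863/18 and p_{Streamly} = 53.9375.
Then p_{Vidio} = 245/6 + (1/3)·53.9375 = 58.8125.

53.9375, 58.8125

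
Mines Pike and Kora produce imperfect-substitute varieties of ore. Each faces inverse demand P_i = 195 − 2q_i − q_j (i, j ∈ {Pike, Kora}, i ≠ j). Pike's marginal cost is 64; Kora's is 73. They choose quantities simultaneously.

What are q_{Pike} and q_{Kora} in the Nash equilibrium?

26.8, 23.8

Mine Pike's profit: π = q_{Pike}(195 − 2q_{Pike} − q_{Kora}) − 64q_{Pike}.
∂π/∂q_{Pike} = 131 − 4q_{Pike} − q_{Kora} = 0 ⇒ q_{Pike} = 32.75 − 0.25q_{Kora}.
Similarly q_{Kora} = 30.5 − 0.25q_{Pike}.
Plugging q_{Kora} into Pike's best response: q_{Pike} = 32.75 − 0.25(30.5 − 0.25q_{Pike}) ⇒ 0.9375q_{Pike} = 25.125, so q_{Pike} = 26.8.
Then q_{Kora} = 30.5 − 0.25·26.8 = 23.8.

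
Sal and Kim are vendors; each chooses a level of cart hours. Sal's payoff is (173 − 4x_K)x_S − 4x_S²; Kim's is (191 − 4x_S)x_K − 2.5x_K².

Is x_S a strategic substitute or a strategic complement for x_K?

strategic substitutes

Expanding Sal's payoff: 173x_S − 4x_Kx_S − 4x_S².
∂π/∂x_S = 173 − 4x_K − 8x_S = 0, so x_S = 21.625 − 0.5x_K.
The best-response slope dx_S/dx_K = −0.5 < 0: the reaction function is downward-sloping, so the choices are strategic substitutes.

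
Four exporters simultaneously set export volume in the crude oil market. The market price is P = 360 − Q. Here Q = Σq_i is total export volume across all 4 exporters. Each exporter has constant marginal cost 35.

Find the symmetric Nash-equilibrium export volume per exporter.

65

A representative exporter's profit is π_i = q_i(360 − Q) − 35q_i, with Q = q_i + Σ_{j≠i} q_j.
First-order condition: 325 − 2q_i − Σ_{j≠i} q_j = 0.
Imposing symmetry (q_j = q for all j) turns Σ_{j≠i} q_j into 3q, so 325 = 5q and q = 65.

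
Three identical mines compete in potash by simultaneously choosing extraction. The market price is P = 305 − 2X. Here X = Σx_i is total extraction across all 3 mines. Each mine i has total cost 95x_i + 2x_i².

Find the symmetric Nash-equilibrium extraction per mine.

17.5

A representative mine's profit is π_i = x_i(305 − 2X) − 95x_i − 2x_i², with X = x_i + Σ_{j≠i} x_j.
First-order condition: 210 − 8x_i − 2Σ_{j≠i} x_j = 0.
Imposing symmetry (x_j = x for all j) turns Σ_{j≠i} x_j into 2x, so 210 = 12x and x = 17.5.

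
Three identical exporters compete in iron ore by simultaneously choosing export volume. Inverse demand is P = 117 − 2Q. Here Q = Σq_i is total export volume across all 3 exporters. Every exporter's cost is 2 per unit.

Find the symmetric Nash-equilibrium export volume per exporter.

14.375

A representative exporter's profit is π_i = q_i(117 − 2Q) − 2q_i, with Q = q_i + Σ_{j≠i} q_j.
First-order condition: 115 − 4q_i − 2Σ_{j≠i} q_j = 0.
In a symmetric equilibrium every exporter chooses the same q, so Σ_{j≠i} q_j = 2q. The condition becomes 115 − 8q = 0, giving q = 115/8 = 14.375.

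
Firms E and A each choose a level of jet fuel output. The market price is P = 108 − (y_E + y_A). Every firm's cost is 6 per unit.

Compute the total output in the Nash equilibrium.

Firm E's profit: π = y_E(108 − (y_E + y_A)) − 6y_E.
∂π/∂y_E = 102 − 2y_E − y_A = 0, so y_E = 51 − 0.5y_A.
Setting y_E = y_A in the reaction function: y_E = 51 − 0.5y_E, so y_E = 51 / 1.5 = 34.
Total output: 34 + 34 = 68.

68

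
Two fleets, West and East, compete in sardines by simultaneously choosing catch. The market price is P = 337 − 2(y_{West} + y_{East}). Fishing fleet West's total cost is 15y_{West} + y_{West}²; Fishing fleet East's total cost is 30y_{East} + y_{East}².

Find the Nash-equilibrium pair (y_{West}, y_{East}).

41.1875, 37.4375

Fishing fleet West's profit: π = y_{West}(337 − 2(y_{West} + y_{East})) − 15y_{West} − y_{West}².
∂π/∂y_{West} = 322 − 6y_{West} − 2y_{East} = 0, so y_{West} = 161/3 − (1/3)y_{East}.
By the same steps for East: y_{East} = 307/6 − (1/3)y_{West}.
Substituting the second reaction function into the first: y_{West} = 161/3 − (1/3)(307/6 − (1/3)y_{West}), which gives (8/9)y_{West} = 659/18 ⇒ y_{West} = 41.1875.
Then y_{East} = 307/6 − (1/3)·41.1875 = 37.4375.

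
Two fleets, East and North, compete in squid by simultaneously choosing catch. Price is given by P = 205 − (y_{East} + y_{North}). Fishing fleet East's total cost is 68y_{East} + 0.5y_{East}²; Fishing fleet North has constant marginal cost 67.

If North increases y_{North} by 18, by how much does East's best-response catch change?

-6

Fishing fleet East's profit: π = y_{East}(205 − (y_{East} + y_{North})) − 68y_{East} − 0.5y_{East}².
∂π/∂y_{East} = 137 − 3y_{East} − y_{North} = 0, so y_{East} = 137/3 − (1/3)y_{North}.
The reaction-function slope is −1/3, so an 18-unit rise in y_{North} moves y_{East} by −1/3 × 18 = −6. East's best response falls — the actions are strategic substitutes.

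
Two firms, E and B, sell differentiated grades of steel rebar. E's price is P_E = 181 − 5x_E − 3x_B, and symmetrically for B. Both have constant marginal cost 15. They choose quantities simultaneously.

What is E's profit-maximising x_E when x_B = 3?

15.7

Firm E's profit: π = x_E(181 − 5x_E − 3x_B) − 15x_E.
∂π/∂x_E = 166 − 10x_E − 3x_B = 0 ⇒ x_E = 16.6 − 0.3x_B.
At x_B = 3: x_E = 16.6 − 0.3·3 = 15.7.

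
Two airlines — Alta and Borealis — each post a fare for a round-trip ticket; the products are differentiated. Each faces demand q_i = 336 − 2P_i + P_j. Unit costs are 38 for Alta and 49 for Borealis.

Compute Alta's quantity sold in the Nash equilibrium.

Alta's profit: π = (P_{Alta} − 38)(336 − 2P_{Alta} + P_{Borealis}).
∂π/∂P_{Alta} = 412 − 4P_{Alta} + P_{Borealis} = 0 ⇒ P_{Alta} = 103 + 0.25P_{Borealis}.
Similarly P_{Borealis} = 108.5 + 0.25P_{Alta}.
Plugging P_{Borealis} into Alta's best response: P_{Alta} = 103 + 0.25(108.5 + 0.25P_{Alta}) ⇒ 0.9375P_{Alta} = 130.125, so P_{Alta} = 138.8.
Then P_{Borealis} = 108.5 + 0.25·138.8 = 143.2.
q_{Alta} = 336 − 2·138.8 + 143.2 = 201.6.

201.6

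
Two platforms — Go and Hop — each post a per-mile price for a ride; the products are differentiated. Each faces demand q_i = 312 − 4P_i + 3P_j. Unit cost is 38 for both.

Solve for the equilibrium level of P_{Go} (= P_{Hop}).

92.8

Go's profit: π = (P_{Go} − 38)(312 − 4P_{Go} + 3P_{Hop}).
∂π/∂P_{Go} = 464 − 8P_{Go} + 3P_{Hop} = 0 ⇒ P_{Go} = 58 + 0.375P_{Hop}.
By symmetry P_{Hop} = P_{Go}; substituting into the reaction function, 0.625P_{Go} = 58 and P_{Go} = 92.8.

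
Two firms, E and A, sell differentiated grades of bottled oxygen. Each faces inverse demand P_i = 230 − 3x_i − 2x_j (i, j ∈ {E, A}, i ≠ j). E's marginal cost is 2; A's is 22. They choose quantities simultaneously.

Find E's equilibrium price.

Firm E's profit: π = x_E(230 − 3x_E − 2x_A) − 2x_E.
∂π/∂x_E = 228 − 6x_E − 2x_A = 0 ⇒ x_E = 38 − (1/3)x_A.
Similarly x_A = 104/3 − (1/3)x_E.
Plugging x_A into E's best response: x_E = 38 − (1/3)(104/3 − (1/3)x_E) ⇒ (8/9)x_E = 238/9, so x_E = 29.75.
Then x_A = 104/3 − (1/3)·29.75 = 24.75.
P_E = 230 − 3·29.75 − 2·24.75 = 91.25.

91.25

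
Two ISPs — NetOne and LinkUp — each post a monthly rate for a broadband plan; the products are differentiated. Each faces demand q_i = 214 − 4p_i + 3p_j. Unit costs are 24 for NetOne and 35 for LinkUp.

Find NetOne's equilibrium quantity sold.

161.6

NetOne's profit: π = (p_{NetOne} − 24)(214 − 4p_{NetOne} + 3p_{LinkUp}).
∂π/∂p_{NetOne} = 310 − 8p_{NetOne} + 3p_{LinkUp} = 0 ⇒ p_{NetOne} = 38.75 + 0.375p_{LinkUp}.
Similarly p_{LinkUp} = 44.25 + 0.375p_{NetOne}.
Solving the two reaction functions simultaneously: (1 − (0.375)(0.375))p_{NetOne} = 38.75 + 0.375·44.25, so (55/64)p_{NetOne} = 1771/32 and p_{NetOne} = 64.4.
Then p_{LinkUp} = 44.25 + 0.375·64.4 = 68.4.
q_{NetOne} = 214 − 4·64.4 + 3·68.4 = 161.6.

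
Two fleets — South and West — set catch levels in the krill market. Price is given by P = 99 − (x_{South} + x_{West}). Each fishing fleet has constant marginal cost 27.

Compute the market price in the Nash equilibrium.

51

Fishing fleet South's profit: π = x_{South}(99 − (x_{South} + x_{West})) − 27x_{South}.
∂π/∂x_{South} = 72 − 2x_{South} − x_{West} = 0, so x_{South} = 36 − 0.5x_{West}.
The game is symmetric, so in equilibrium x_{West} = x_{South}: the reaction function gives 1.5x_{South} = 36, hence x_{South} = 24.
Equilibrium price: P = 99 − 48 = 51.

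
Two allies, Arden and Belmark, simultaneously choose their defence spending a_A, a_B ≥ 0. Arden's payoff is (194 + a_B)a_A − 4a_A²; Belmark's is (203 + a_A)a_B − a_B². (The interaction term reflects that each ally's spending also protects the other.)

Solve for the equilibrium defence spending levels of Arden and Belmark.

39.4, 121.2

Expanding Arden's payoff: 194a_A + a_Ba_A − 4a_A².
∂π/∂a_A = 194 + a_B − 8a_A = 0, so a_A = 24.25 + 0.125a_B.
Likewise for Belmark: a_B = 101.5 + 0.5a_A.
Plugging a_B into Arden's best response: a_A = 24.25 + 0.125(101.5 + 0.5a_A) ⇒ 0.9375a_A = 36.9375, so a_A = 39.4.
Then a_B = 101.5 + 0.5·39.4 = 121.2.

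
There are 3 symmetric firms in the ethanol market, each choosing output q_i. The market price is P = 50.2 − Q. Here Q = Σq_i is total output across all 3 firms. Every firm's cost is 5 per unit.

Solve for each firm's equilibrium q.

11.3

A representative firm's profit is π_i = q_i(50.2 − Q) − 5q_i, with Q = q_i + Σ_{j≠i} q_j.
First-order condition: 45.2 − 2q_i − Σ_{j≠i} q_j = 0.
Imposing symmetry (q_j = q for all j) turns Σ_{j≠i} q_j into 2q, so 45.2 = 4q and q = 11.3.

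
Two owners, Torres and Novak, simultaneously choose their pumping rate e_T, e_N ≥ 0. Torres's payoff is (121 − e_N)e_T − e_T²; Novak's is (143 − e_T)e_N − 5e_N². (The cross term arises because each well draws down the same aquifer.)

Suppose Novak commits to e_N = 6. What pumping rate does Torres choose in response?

57.5

Expanding Torres's payoff: 121e_T − e_Ne_T − e_T².
∂π/∂e_T = 121 − e_N − 2e_T = 0, so e_T = 60.5 − 0.5e_N.
At e_N = 6: e_T = 60.5 − 0.5·6 = 57.5.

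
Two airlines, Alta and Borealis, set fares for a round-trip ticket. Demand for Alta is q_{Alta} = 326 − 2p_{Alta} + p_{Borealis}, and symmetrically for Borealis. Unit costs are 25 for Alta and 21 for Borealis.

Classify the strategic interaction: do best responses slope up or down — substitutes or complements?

strategic complements

Alta's profit: π = (p_{Alta} − 25)(326 − 2p_{Alta} + p_{Borealis}).
∂π/∂p_{Alta} = 376 − 4p_{Alta} + p_{Borealis} = 0 ⇒ p_{Alta} = 94 + 0.25p_{Borealis}.
The best-response slope dp_{Alta}/dp_{Borealis} = 0.25 > 0: the reaction function is upward-sloping, so the choices are strategic complements.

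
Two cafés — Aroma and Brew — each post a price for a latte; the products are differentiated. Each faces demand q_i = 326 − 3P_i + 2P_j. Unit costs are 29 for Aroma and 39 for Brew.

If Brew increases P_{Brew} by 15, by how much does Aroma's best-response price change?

Aroma's profit: π = (P_{Aroma} − 29)(326 − 3P_{Aroma} + 2P_{Brew}).
∂π/∂P_{Aroma} = 413 − 6P_{Aroma} + 2P_{Brew} = 0 ⇒ P_{Aroma} = 413/6 + (1/3)P_{Brew}.
The reaction-function slope is 1/3, so a 15-unit rise in P_{Brew} moves P_{Aroma} by 1/3 × 15 = 5. Aroma's best response rises — the actions are strategic complements.

5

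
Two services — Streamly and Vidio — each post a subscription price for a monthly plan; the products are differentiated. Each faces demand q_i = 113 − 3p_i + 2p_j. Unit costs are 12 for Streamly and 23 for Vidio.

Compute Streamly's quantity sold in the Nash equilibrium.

Streamly's profit: π = (p_{Streamly} − 12)(113 − 3p_{Streamly} + 2p_{Vidio}).
∂π/∂p_{Streamly} = 149 − 6p_{Streamly} + 2p_{Vidio} = 0 ⇒ p_{Streamly} = 149/6 + (1/3)p_{Vidio}.
Similarly p_{Vidio} = 91/3 + (1/3)p_{Streamly}.
Substituting the second reaction function into the first: p_{Streamly} = 149/6 + (1/3)(91/3 + (1/3)p_{Streamly}), which gives (8/9)p_{Streamly} = 629/18 ⇒ p_{Streamly} = 39.3125.
Then p_{Vidio} = 91/3 + (1/3)·39.3125 = 43.4375.
q_{Streamly} = 113 − 3·39.3125 + 2·43.4375 = 81.9375.

81.9375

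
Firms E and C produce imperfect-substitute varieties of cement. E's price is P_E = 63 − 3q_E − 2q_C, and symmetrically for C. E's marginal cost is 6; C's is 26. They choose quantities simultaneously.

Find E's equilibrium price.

Firm E's profit: π = q_E(63 − 3q_E − 2q_C) − 6q_E.
∂π/∂q_E = 57 − 6q_E − 2q_C = 0 ⇒ q_E = 9.5 − (1/3)q_C.
Similarly q_C = 37/6 − (1/3)q_E.
Substituting the second reaction function into the first: q_E = 9.5 − (1/3)(37/6 − (1/3)q_E), which gives (8/9)q_E = 67/9 ⇒ q_E = 8.375.
Then q_C = 37/6 − (1/3)·8.375 = 3.375.
P_E = 63 − 3·8.375 − 2·3.375 = 31.125.

31.125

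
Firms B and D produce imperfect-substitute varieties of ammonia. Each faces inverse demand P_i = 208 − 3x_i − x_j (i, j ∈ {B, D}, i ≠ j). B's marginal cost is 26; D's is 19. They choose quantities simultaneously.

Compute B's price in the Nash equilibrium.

103.4

Firm B's profit: π = x_B(208 − 3x_B − x_D) − 26x_B.
∂π/∂x_B = 182 − 6x_B − x_D = 0 ⇒ x_B = 91/3 − (1/6)x_D.
Similarly x_D = 31.5 − (1/6)x_B.
Substituting the second reaction function into the first: x_B = 91/3 − (1/6)(31.5 − (1/6)x_B), which gives (35/36)x_B = 301/12 ⇒ x_B = 25.8.
Then x_D = 31.5 − (1/6)·25.8 = 27.2.
P_B = 208 − 3·25.8 − 27.2 = 103.4.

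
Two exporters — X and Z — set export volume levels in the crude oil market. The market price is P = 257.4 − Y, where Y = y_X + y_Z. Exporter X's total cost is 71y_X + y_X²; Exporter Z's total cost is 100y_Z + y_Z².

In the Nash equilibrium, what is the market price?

Exporter X's profit: π = y_X(257.4 − (y_X + y_Z)) − 71y_X − y_X².
∂π/∂y_X = 186.4 − 4y_X − y_Z = 0, so y_X = 46.6 − 0.25y_Z.
By the same steps for Z: y_Z = 39.35 − 0.25y_X.
Solving the two reaction functions simultaneously: (1 − (−0.25)(−0.25))y_X = 46.6 − 0.25·39.35, so 0.9375y_X = 36.7625 and y_X = 2941/75.
Then y_Z = 39.35 − 0.25·(2941/75) = 2216/75.
Equilibrium price: P = 257.4 − 68.76 = 188.64.

188.64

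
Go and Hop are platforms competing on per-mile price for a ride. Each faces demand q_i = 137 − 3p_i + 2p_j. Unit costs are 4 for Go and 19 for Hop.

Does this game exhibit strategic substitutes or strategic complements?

Go's profit: π = (p_{Go} − 4)(137 − 3p_{Go} + 2p_{Hop}).
∂π/∂p_{Go} = 149 − 6p_{Go} + 2p_{Hop} = 0 ⇒ p_{Go} = 149/6 + (1/3)p_{Hop}.
The best-response slope dp_{Go}/dp_{Hop} = 1/3 > 0: the reaction function is upward-sloping, so the choices are strategic complements.

strategic complements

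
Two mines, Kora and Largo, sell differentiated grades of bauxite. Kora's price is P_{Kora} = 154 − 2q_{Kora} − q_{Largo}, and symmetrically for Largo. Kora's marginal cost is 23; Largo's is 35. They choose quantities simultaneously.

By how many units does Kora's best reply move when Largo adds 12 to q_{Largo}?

-3

Mine Kora's profit: π = q_{Kora}(154 − 2q_{Kora} − q_{Largo}) − 23q_{Kora}.
∂π/∂q_{Kora} = 131 − 4q_{Kora} − q_{Largo} = 0 ⇒ q_{Kora} = 32.75 − 0.25q_{Largo}.
The reaction-function slope is −0.25, so a 12-unit rise in q_{Largo} moves q_{Kora} by −0.25 × 12 = −3. Kora's best response falls — the actions are strategic substitutes.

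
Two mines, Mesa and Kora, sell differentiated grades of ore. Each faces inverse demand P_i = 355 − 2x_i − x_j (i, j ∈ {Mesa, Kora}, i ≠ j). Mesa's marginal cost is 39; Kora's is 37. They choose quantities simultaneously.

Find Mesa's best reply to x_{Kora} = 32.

71

Mine Mesa's profit: π = x_{Mesa}(355 − 2x_{Mesa} − x_{Kora}) − 39x_{Mesa}.
∂π/∂x_{Mesa} = 316 − 4x_{Mesa} − x_{Kora} = 0 ⇒ x_{Mesa} = 79 − 0.25x_{Kora}.
At x_{Kora} = 32: x_{Mesa} = 79 − 0.25·32 = 71.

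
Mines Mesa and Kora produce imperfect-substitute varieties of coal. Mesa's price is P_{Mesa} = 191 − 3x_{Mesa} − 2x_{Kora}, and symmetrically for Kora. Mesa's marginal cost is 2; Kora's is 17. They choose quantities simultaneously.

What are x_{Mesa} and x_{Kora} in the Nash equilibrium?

Mine Mesa's profit: π = x_{Mesa}(191 − 3x_{Mesa} − 2x_{Kora}) − 2x_{Mesa}.
∂π/∂x_{Mesa} = 189 − 6x_{Mesa} − 2x_{Kora} = 0 ⇒ x_{Mesa} = 31.5 − (1/3)x_{Kora}.
Similarly x_{Kora} = 29 − (1/3)x_{Mesa}.
Solving the two reaction functions simultaneously: (1 − (−1/3)(−1/3))x_{Mesa} = 31.5 − (1/3)·29, so (8/9)x_{Mesa} = 131/6 and x_{Mesa} = 24.5625.
Then x_{Kora} = 29 − (1/3)·24.5625 = 20.8125.

24.5625, 20.8125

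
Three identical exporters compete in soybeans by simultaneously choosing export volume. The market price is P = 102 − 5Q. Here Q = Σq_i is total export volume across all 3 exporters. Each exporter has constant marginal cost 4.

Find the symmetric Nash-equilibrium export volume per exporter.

4.9

A representative exporter's profit is π_i = q_i(102 − 5Q) − 4q_i, with Q = q_i + Σ_{j≠i} q_j.
First-order condition: 98 − 10q_i − 5Σ_{j≠i} q_j = 0.
In a symmetric equilibrium every exporter chooses the same q, so Σ_{j≠i} q_j = 2q. The condition becomes 98 − 20q = 0, giving q = 98/20 = 4.9.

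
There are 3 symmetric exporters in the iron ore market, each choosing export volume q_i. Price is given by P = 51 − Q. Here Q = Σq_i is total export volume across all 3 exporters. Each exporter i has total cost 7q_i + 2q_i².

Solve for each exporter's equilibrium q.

A representative exporter's profit is π_i = q_i(51 − Q) − 7q_i − 2q_i², with Q = q_i + Σ_{j≠i} q_j.
First-order condition: 44 − 6q_i − Σ_{j≠i} q_j = 0.
In a symmetric equilibrium every exporter chooses the same q, so Σ_{j≠i} q_j = 2q. The condition becomes 44 − 8q = 0, giving q = 44/8 = 5.5.

5.5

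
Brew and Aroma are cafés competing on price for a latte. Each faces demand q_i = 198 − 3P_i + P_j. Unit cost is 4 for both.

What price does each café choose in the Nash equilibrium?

42

Brew's profit: π = (P_{Brew} − 4)(198 − 3P_{Brew} + P_{Aroma}).
∂π/∂P_{Brew} = 210 − 6P_{Brew} + P_{Aroma} = 0 ⇒ P_{Brew} = 35 + (1/6)P_{Aroma}.
Setting P_{Brew} = P_{Aroma} in the reaction function: P_{Brew} = 35 + (1/6)P_{Brew}, so P_{Brew} = 35 / (5/6) = 42.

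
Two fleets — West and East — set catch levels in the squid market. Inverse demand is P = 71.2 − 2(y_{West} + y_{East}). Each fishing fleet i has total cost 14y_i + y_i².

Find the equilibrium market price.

Fishing fleet West's profit: π = y_{West}(71.2 − 2(y_{West} + y_{East})) − 14y_{West} − y_{West}².
∂π/∂y_{West} = 57.2 − 6y_{West} − 2y_{East} = 0, so y_{West} = 143/15 − (1/3)y_{East}.
Setting y_{West} = y_{East} in the reaction function: y_{West} = 143/15 − (1/3)y_{West}, so y_{West} = (143/15) / (4/3) = 7.15.
Equilibrium price: P = 71.2 − 2·14.3 = 42.6.

42.6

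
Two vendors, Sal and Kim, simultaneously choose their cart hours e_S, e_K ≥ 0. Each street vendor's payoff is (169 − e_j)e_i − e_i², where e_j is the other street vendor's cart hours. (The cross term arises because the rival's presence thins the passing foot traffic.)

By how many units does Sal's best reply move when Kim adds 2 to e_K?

-1

Sal's payoff is (169 − e_K)e_S − e_S².
∂π/∂e_S = 169 − e_K − 2e_S = 0, so e_S = 84.5 − 0.5e_K.
The reaction-function slope is −0.5, so a 2-unit rise in e_K moves e_S by −0.5 × 2 = −1. Sal's best response falls — the actions are strategic substitutes.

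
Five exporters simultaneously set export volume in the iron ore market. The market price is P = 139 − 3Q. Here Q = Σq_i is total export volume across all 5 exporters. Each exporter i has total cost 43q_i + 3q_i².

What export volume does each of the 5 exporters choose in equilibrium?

4

A representative exporter's profit is π_i = q_i(139 − 3Q) − 43q_i − 3q_i², with Q = q_i + Σ_{j≠i} q_j.
First-order condition: 96 − 12q_i − 3Σ_{j≠i} q_j = 0.
In a symmetric equilibrium every exporter chooses the same q, so Σ_{j≠i} q_j = 4q. The condition becomes 96 − 24q = 0, giving q = 96/24 = 4.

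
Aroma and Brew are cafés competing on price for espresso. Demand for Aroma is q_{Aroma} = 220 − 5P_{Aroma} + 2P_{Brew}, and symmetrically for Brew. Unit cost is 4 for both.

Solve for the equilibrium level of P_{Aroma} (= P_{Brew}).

30

Aroma's profit: π = (P_{Aroma} − 4)(220 − 5P_{Aroma} + 2P_{Brew}).
∂π/∂P_{Aroma} = 240 − 10P_{Aroma} + 2P_{Brew} = 0 ⇒ P_{Aroma} = 24 + 0.2P_{Brew}.
By symmetry P_{Brew} = P_{Aroma}; substituting into the reaction function, 0.8P_{Aroma} = 24 and P_{Aroma} = 30.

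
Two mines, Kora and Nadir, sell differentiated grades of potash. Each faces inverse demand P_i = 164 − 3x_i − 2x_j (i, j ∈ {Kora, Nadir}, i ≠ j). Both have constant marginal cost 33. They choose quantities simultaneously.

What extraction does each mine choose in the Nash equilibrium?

16.375

Mine Kora's profit: π = x_{Kora}(164 − 3x_{Kora} − 2x_{Nadir}) − 33x_{Kora}.
∂π/∂x_{Kora} = 131 − 6x_{Kora} − 2x_{Nadir} = 0 ⇒ x_{Kora} = 131/6 − (1/3)x_{Nadir}.
The game is symmetric, so in equilibrium x_{Nadir} = x_{Kora}: the reaction function gives (4/3)x_{Kora} = 131/6, hence x_{Kora} = 16.375.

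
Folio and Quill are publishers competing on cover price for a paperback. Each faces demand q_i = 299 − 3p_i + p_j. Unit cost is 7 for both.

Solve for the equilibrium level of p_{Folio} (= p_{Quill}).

Folio's profit: π = (p_{Folio} − 7)(299 − 3p_{Folio} + p_{Quill}).
∂π/∂p_{Folio} = 320 − 6p_{Folio} + p_{Quill} = 0 ⇒ p_{Folio} = 160/3 + (1/6)p_{Quill}.
By symmetry p_{Quill} = p_{Folio}; substituting into the reaction function, (5/6)p_{Folio} = 160/3 and p_{Folio} = 64.

64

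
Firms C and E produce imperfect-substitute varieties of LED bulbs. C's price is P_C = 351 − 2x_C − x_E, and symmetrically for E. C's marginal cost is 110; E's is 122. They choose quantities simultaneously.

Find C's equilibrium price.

Firm C's profit: π = x_C(351 − 2x_C − x_E) − 110x_C.
∂π/∂x_C = 241 − 4x_C − x_E = 0 ⇒ x_C = 60.25 − 0.25x_E.
Similarly x_E = 57.25 − 0.25x_C.
Plugging x_E into C's best response: x_C = 60.25 − 0.25(57.25 − 0.25x_C) ⇒ 0.9375x_C = 45.9375, so x_C = 49.
Then x_E = 57.25 − 0.25·49 = 45.
P_C = 351 − 2·49 − 45 = 208.

208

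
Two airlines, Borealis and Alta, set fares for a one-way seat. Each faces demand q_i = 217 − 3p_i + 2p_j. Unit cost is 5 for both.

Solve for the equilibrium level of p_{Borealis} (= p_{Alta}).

58

Borealis's profit: π = (p_{Borealis} − 5)(217 − 3p_{Borealis} + 2p_{Alta}).
∂π/∂p_{Borealis} = 232 − 6p_{Borealis} + 2p_{Alta} = 0 ⇒ p_{Borealis} = 116/3 + (1/3)p_{Alta}.
The game is symmetric, so in equilibrium p_{Alta} = p_{Borealis}: the reaction function gives (2/3)p_{Borealis} = 116/3, hence p_{Borealis} = 58.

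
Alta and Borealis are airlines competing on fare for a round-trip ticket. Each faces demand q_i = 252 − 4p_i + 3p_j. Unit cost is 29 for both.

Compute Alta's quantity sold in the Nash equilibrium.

178.4

Alta's profit: π = (p_{Alta} − 29)(252 − 4p_{Alta} + 3p_{Borealis}).
∂π/∂p_{Alta} = 368 − 8p_{Alta} + 3p_{Borealis} = 0 ⇒ p_{Alta} = 46 + 0.375p_{Borealis}.
Setting p_{Alta} = p_{Borealis} in the reaction function: p_{Alta} = 46 + 0.375p_{Alta}, so p_{Alta} = 46 / 0.625 = 73.6.
q_{Alta} = 252 − 4·73.6 + 3·73.6 = 178.4.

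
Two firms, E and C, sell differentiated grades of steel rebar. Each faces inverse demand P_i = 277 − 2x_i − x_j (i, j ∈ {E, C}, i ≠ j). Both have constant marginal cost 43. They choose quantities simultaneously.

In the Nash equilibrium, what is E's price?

136.6

Firm E's profit: π = x_E(277 − 2x_E − x_C) − 43x_E.
∂π/∂x_E = 234 − 4x_E − x_C = 0 ⇒ x_E = 58.5 − 0.25x_C.
The game is symmetric, so in equilibrium x_C = x_E: the reaction function gives 1.25x_E = 58.5, hence x_E = 46.8.
P_E = 277 − 2·46.8 − 46.8 = 136.6.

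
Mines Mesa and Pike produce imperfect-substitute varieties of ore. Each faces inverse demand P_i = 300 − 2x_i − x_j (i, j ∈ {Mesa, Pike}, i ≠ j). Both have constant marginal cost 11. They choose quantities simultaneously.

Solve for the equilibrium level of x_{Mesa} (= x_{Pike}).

Mine Mesa's profit: π = x_{Mesa}(300 − 2x_{Mesa} − x_{Pike}) − 11x_{Mesa}.
∂π/∂x_{Mesa} = 289 − 4x_{Mesa} − x_{Pike} = 0 ⇒ x_{Mesa} = 72.25 − 0.25x_{Pike}.
The game is symmetric, so in equilibrium x_{Pike} = x_{Mesa}: the reaction function gives 1.25x_{Mesa} = 72.25, hence x_{Mesa} = 57.8.

57.8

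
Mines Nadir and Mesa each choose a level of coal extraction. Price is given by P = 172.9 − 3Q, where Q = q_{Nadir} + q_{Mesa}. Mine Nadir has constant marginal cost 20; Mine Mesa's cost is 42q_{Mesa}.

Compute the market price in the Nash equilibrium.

Mine Nadir's profit: π = q_{Nadir}(172.9 − 3(q_{Nadir} + q_{Mesa})) − 20q_{Nadir}.
∂π/∂q_{Nadir} = 152.9 − 6q_{Nadir} − 3q_{Mesa} = 0, so q_{Nadir} = 1529/60 − 0.5q_{Mesa}.
By the same steps for Mesa: q_{Mesa} = 1309/60 − 0.5q_{Nadir}.
Solving the two reaction functions simultaneously: (1 − (−0.5)(−0.5))q_{Nadir} = 1529/60 − 0.5·(1309/60), so 0.75q_{Nadir} = 14.575 and q_{Nadir} = 583/30.
Then q_{Mesa} = 1309/60 − 0.5·(583/30) = 12.1.
Equilibrium price: P = 172.9 − 3·(473/15) = 78.3.

78.3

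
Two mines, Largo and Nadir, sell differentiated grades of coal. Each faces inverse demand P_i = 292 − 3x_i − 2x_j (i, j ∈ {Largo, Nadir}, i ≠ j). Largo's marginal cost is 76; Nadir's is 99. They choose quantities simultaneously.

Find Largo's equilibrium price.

Mine Largo's profit: π = x_{Largo}(292 − 3x_{Largo} − 2x_{Nadir}) − 76x_{Largo}.
∂π/∂x_{Largo} = 216 − 6x_{Largo} − 2x_{Nadir} = 0 ⇒ x_{Largo} = 36 − (1/3)x_{Nadir}.
Similarly x_{Nadir} = 193/6 − (1/3)x_{Largo}.
Plugging x_{Nadir} into Largo's best response: x_{Largo} = 36 − (1/3)(193/6 − (1/3)x_{Largo}) ⇒ (8/9)x_{Largo} = 455/18, so x_{Largo} = 28.4375.
Then x_{Nadir} = 193/6 − (1/3)·28.4375 = 22.6875.
P_{Largo} = 292 − 3·28.4375 − 2·22.6875 = 161.3125.

161.3125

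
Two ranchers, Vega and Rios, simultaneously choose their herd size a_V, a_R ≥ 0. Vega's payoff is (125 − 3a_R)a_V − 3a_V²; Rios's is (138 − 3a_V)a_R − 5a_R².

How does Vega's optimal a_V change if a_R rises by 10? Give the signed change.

Expanding Vega's payoff: 125a_V − 3a_Ra_V − 3a_V².
∂π/∂a_V = 125 − 3a_R − 6a_V = 0, so a_V = 125/6 − 0.5a_R.
The reaction-function slope is −0.5, so a 10-unit rise in a_R moves a_V by −0.5 × 10 = −5. Vega's best response falls — the actions are strategic substitutes.

-5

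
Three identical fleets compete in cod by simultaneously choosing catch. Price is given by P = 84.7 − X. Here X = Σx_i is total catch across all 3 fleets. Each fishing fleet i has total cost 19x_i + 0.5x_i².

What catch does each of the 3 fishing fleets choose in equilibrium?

13.14

A representative fishing fleet's profit is π_i = x_i(84.7 − X) − 19x_i − 0.5x_i², with X = x_i + Σ_{j≠i} x_j.
First-order condition: 65.7 − 3x_i − Σ_{j≠i} x_j = 0.
In a symmetric equilibrium every fishing fleet chooses the same x, so Σ_{j≠i} x_j = 2x. The condition becomes 65.7 − 5x = 0, giving x = 65.7/5 = 13.14.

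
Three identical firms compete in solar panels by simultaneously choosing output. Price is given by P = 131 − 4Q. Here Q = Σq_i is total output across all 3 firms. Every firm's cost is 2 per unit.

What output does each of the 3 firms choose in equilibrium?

8.0625

A representative firm's profit is π_i = q_i(131 − 4Q) − 2q_i, with Q = q_i + Σ_{j≠i} q_j.
First-order condition: 129 − 8q_i − 4Σ_{j≠i} q_j = 0.
With identical firms, set every q_j = q: then 129 − 8q − 8q = 0, i.e. q = 129/16 = 8.0625.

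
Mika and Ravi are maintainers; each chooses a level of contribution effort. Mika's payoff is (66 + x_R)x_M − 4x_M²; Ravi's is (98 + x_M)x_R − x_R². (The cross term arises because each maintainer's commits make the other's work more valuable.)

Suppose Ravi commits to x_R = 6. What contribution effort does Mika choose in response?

9

Expanding Mika's payoff: 66x_M + x_Rx_M − 4x_M².
∂π/∂x_M = 66 + x_R − 8x_M = 0, so x_M = 8.25 + 0.125x_R.
At x_R = 6: x_M = 8.25 + 0.125·6 = 9.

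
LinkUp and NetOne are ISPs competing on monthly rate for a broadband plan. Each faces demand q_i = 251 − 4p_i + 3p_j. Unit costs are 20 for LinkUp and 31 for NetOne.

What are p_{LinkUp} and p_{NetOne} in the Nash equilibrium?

68.6, 72.6

LinkUp's profit: π = (p_{LinkUp} − 20)(251 − 4p_{LinkUp} + 3p_{NetOne}).
∂π/∂p_{LinkUp} = 331 − 8p_{LinkUp} + 3p_{NetOne} = 0 ⇒ p_{LinkUp} = 41.375 + 0.375p_{NetOne}.
Similarly p_{NetOne} = 46.875 + 0.375p_{LinkUp}.
Solving the two reaction functions simultaneously: (1 − (0.375)(0.375))p_{LinkUp} = 41.375 + 0.375·46.875, so (55/64)p_{LinkUp} = 3773/64 and p_{LinkUp} = 68.6.
Then p_{NetOne} = 46.875 + 0.375·68.6 = 72.6.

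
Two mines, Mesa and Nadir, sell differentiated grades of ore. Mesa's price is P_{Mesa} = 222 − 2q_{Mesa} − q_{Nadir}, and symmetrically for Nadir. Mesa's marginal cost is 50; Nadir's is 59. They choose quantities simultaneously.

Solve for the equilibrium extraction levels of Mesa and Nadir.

35, 32

Mine Mesa's profit: π = q_{Mesa}(222 − 2q_{Mesa} − q_{Nadir}) − 50q_{Mesa}.
∂π/∂q_{Mesa} = 172 − 4q_{Mesa} − q_{Nadir} = 0 ⇒ q_{Mesa} = 43 − 0.25q_{Nadir}.
Similarly q_{Nadir} = 40.75 − 0.25q_{Mesa}.
Solving the two reaction functions simultaneously: (1 − (−0.25)(−0.25))q_{Mesa} = 43 − 0.25·40.75, so 0.9375q_{Mesa} = 32.8125 and q_{Mesa} = 35.
Then q_{Nadir} = 40.75 − 0.25·35 = 32.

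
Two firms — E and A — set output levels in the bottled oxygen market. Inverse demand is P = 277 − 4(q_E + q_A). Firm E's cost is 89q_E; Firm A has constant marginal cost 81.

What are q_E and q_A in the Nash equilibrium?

15, 17

Firm E's profit: π = q_E(277 − 4(q_E + q_A)) − 89q_E.
∂π/∂q_E = 188 − 8q_E − 4q_A = 0, so q_E = 23.5 − 0.5q_A.
By the same steps for A: q_A = 24.5 − 0.5q_E.
Plugging q_A into E's best response: q_E = 23.5 − 0.5(24.5 − 0.5q_E) ⇒ 0.75q_E = 11.25, so q_E = 15.
Then q_A = 24.5 − 0.5·15 = 17.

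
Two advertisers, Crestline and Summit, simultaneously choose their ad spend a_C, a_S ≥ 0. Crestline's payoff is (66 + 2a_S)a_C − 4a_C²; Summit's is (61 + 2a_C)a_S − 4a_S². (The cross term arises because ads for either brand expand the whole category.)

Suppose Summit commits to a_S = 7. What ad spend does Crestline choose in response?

Expanding Crestline's payoff: 66a_C + 2a_Sa_C − 4a_C².
∂π/∂a_C = 66 + 2a_S − 8a_C = 0, so a_C = 8.25 + 0.25a_S.
At a_S = 7: a_C = 8.25 + 0.25·7 = 10.

10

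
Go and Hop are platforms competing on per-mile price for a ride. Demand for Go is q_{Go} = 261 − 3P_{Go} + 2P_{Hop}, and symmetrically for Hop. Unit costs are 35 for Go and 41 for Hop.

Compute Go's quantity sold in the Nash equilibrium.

Go's profit: π = (P_{Go} − 35)(261 − 3P_{Go} + 2P_{Hop}).
∂π/∂P_{Go} = 366 − 6P_{Go} + 2P_{Hop} = 0 ⇒ P_{Go} = 61 + (1/3)P_{Hop}.
Similarly P_{Hop} = 64 + (1/3)P_{Go}.
Plugging P_{Hop} into Go's best response: P_{Go} = 61 + (1/3)(64 + (1/3)P_{Go}) ⇒ (8/9)P_{Go} = 247/3, so P_{Go} = 92.625.
Then P_{Hop} = 64 + (1/3)·92.625 = 94.875.
q_{Go} = 261 − 3·92.625 + 2·94.875 = 172.875.

172.875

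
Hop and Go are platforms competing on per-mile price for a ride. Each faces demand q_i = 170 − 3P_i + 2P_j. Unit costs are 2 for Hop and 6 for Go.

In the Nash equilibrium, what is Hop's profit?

5482.6875

Hop's profit: π = (P_{Hop} − 2)(170 − 3P_{Hop} + 2P_{Go}).
∂π/∂P_{Hop} = 176 − 6P_{Hop} + 2P_{Go} = 0 ⇒ P_{Hop} = 88/3 + (1/3)P_{Go}.
Similarly P_{Go} = 94/3 + (1/3)P_{Hop}.
Plugging P_{Go} into Hop's best response: P_{Hop} = 88/3 + (1/3)(94/3 + (1/3)P_{Hop}) ⇒ (8/9)P_{Hop} = 358/9, so P_{Hop} = 44.75.
Then P_{Go} = 94/3 + (1/3)·44.75 = 46.25.
q_{Hop} = 170 − 3·44.75 + 2·46.25 = 128.25.
Profit = (44.75 − 2)·128.25 = 5482.6875.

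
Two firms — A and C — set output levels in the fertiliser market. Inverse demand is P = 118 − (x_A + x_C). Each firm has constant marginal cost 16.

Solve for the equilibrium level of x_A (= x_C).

Firm A's profit: π = x_A(118 − (x_A + x_C)) − 16x_A.
∂π/∂x_A = 102 − 2x_A − x_C = 0, so x_A = 51 − 0.5x_C.
The game is symmetric, so in equilibrium x_C = x_A: the reaction function gives 1.5x_A = 51, hence x_A = 34.

34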